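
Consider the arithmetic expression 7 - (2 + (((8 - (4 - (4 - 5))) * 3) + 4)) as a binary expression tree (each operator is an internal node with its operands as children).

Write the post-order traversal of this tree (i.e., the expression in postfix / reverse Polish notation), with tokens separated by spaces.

Post-order on an expression tree gives postfix notation: for each operator, emit left operand, right operand, then the operator.

7 2 8 4 4 5 - - - 3 * 4 + + -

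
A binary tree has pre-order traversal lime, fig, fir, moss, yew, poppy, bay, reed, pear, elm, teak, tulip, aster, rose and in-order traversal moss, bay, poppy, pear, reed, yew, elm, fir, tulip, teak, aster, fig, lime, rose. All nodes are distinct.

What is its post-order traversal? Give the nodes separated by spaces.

bay pear reed poppy elm yew moss tulip aster teak fir fig rose lime

The first element of pre-order is the root; it splits in-order into left and right subtrees.
Root lime: left subtree has 12 nodes {moss, bay, poppy, pear, reed, yew, elm, fir, tulip, teak, aster, fig}, right has 1 {rose}.
  Root fig: left subtree has 11 nodes {moss, bay, poppy, pear, reed, yew, elm, fir, tulip, teak, aster}, right has 0 { }.
    Root fir: left subtree has 7 nodes {moss, bay, poppy, pear, reed, yew, elm}, right has 3 {tulip, teak, aster}.
      Root moss: left subtree has 0 nodes { }, right has 6 {bay, poppy, pear, reed, yew, elm}.
        Root yew: left subtree has 4 nodes {bay, poppy, pear, reed}, right has 1 {elm}.
          Root poppy: left subtree has 1 node {bay}, right has 2 {pear, reed}.
            Root reed: left subtree has 1 node {pear}, right has 0 { }.
      Root teak: left subtree has 1 node {tulip}, right has 1 {aster}.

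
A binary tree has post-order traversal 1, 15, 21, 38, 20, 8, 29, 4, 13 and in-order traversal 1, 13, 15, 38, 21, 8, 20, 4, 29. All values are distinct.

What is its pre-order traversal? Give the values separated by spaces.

The last element of post-order is the root; it splits in-order into left and right subtrees.
Root 13: left subtree has 1 node {1}, right has 7 {15, 38, 21, 8, 20, 4, 29}.
  Root 4: left subtree has 5 nodes {15, 38, 21, 8, 20}, right has 1 {29}.
    Root 8: left subtree has 3 nodes {15, 38, 21}, right has 1 {20}.
      Root 38: left subtree has 1 node {15}, right has 1 {21}.

13 1 4 8 38 15 21 20 29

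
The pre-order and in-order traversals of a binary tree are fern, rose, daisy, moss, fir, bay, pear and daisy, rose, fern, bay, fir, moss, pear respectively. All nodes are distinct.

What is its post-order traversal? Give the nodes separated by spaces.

daisy rose bay fir pear moss fern

The first element of pre-order is the root; it splits in-order into left and right subtrees.
Root fern: left subtree has 2 nodes {daisy, rose}, right has 4 {bay, fir, moss, pear}.
  Root rose: left subtree has 1 node {daisy}, right has 0 { }.
  Root moss: left subtree has 2 nodes {bay, fir}, right has 1 {pear}.
    Root fir: left subtree has 1 node {bay}, right has 0 { }.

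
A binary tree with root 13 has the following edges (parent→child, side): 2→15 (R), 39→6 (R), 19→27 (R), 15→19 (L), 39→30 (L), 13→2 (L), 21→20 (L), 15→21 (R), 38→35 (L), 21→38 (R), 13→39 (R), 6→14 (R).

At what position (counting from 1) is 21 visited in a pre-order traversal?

Pre-order visits the node, then its left subtree, then its right subtree.
Visit 13.
At 13: go left to 2.
  Visit 2.
  At 2: no left child.
  At 2: go right to 15.
    Visit 15.
    At 15: go left to 19.
      Visit 19.
      At 19: no left child.
      At 19: go right to 27.
        27 is a leaf — visit 27.
    At 15: go right to 21.
      Visit 21.
      At 21: go left to 20.
        20 is a leaf — visit 20.
      At 21: go right to 38.
        Visit 38.
        At 38: go left to 35.
          35 is a leaf — visit 35.
        At 38: no right child.
At 13: go right to 39.
  Visit 39.
  At 39: go left to 30.
    30 is a leaf — visit 30.
  At 39: go right to 6.
    Visit 6.
    At 6: no left child.
    At 6: go right to 14.
      14 is a leaf — visit 14.
Full pre-order sequence: 13, 2, 15, 19, 27, 21, 20, 38, 35, 39, 30, 6, 14.

6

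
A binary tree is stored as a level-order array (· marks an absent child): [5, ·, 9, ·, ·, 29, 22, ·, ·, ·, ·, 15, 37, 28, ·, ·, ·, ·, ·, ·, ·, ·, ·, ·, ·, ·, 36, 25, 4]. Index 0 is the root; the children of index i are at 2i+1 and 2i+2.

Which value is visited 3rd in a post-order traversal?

37

Post-order visits the left subtree, then the right subtree, then the node.
At 5: no left child.
At 5: go right to 9.
  At 9: go left to 29.
    At 29: go left to 15.
      15 is a leaf — visit 15.
    At 29: go right to 37.
      At 37: no left child.
      At 37: go right to 36.
        36 is a leaf — visit 36.
      Visit 37.
    Visit 29.
  At 9: go right to 22.
    At 22: go left to 28.
      At 28: go left to 25.
        25 is a leaf — visit 25.
      At 28: go right to 4.
        4 is a leaf — visit 4.
      Visit 28.
    At 22: no right child.
    Visit 22.
  Visit 9.
Visit 5.
Full post-order sequence: 15, 36, 37, 29, 25, 4, 28, 22, 9, 5.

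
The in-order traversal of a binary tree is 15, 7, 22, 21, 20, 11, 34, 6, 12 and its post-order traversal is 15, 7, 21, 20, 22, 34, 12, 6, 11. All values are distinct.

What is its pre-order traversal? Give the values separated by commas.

11, 22, 7, 15, 20, 21, 6, 34, 12

The last element of post-order is the root; it splits in-order into left and right subtrees.
Root 11: left subtree has 5 nodes {15, 7, 22, 21, 20}, right has 3 {34, 6, 12}.
  Root 22: left subtree has 2 nodes {15, 7}, right has 2 {21, 20}.
    Root 7: left subtree has 1 node {15}, right has 0 { }.
    Root 20: left subtree has 1 node {21}, right has 0 { }.
  Root 6: left subtree has 1 node {34}, right has 1 {12}.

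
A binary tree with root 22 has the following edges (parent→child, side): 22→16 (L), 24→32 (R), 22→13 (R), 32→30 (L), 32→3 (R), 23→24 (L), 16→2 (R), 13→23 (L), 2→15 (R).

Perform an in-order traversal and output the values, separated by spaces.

16 2 15 22 24 30 32 3 23 13

In-order visits the left subtree, then the node, then the right subtree.
At 22: go left to 16.
  At 16: no left child.
  Visit 16.
  At 16: go right to 2.
    At 2: no left child.
    Visit 2.
    At 2: go right to 15.
      15 is a leaf — visit 15.
Visit 22.
At 22: go right to 13.
  At 13: go left to 23.
    At 23: go left to 24.
      At 24: no left child.
      Visit 24.
      At 24: go right to 32.
        At 32: go left to 30.
          30 is a leaf — visit 30.
        Visit 32.
        At 32: go right to 3.
          3 is a leaf — visit 3.
    Visit 23.
    At 23: no right child.
  Visit 13.
  At 13: no right child.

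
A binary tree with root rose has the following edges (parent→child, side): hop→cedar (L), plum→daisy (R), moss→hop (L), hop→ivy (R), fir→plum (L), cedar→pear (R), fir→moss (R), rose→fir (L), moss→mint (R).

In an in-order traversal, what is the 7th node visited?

ivy

In-order visits the left subtree, then the node, then the right subtree.
At rose: go left to fir.
  At fir: go left to plum.
    At plum: no left child.
    Visit plum.
    At plum: go right to daisy.
      daisy is a leaf — visit daisy.
  Visit fir.
  At fir: go right to moss.
    At moss: go left to hop.
      At hop: go left to cedar.
        At cedar: no left child.
        Visit cedar.
        At cedar: go right to pear.
          pear is a leaf — visit pear.
      Visit hop.
      At hop: go right to ivy.
        ivy is a leaf — visit ivy.
    Visit moss.
    At moss: go right to mint.
      mint is a leaf — visit mint.
Visit rose.
At rose: no right child.
Full in-order sequence: plum, daisy, fir, cedar, pear, hop, ivy, moss, mint, rose.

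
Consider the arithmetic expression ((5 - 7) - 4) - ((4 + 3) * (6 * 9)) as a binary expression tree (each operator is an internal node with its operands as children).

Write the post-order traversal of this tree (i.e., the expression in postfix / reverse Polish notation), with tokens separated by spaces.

5 7 - 4 - 4 3 + 6 9 * * -

Post-order on an expression tree gives postfix notation: for each operator, emit left operand, right operand, then the operator.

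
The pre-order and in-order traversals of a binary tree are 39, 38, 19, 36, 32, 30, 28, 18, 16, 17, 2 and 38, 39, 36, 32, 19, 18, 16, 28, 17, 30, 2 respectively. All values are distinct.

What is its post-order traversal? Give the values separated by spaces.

The first element of pre-order is the root; it splits in-order into left and right subtrees.
Root 39: left subtree has 1 node {38}, right has 9 {36, 32, 19, 18, 16, 28, 17, 30, 2}.
  Root 19: left subtree has 2 nodes {36, 32}, right has 6 {18, 16, 28, 17, 30, 2}.
    Root 36: left subtree has 0 nodes { }, right has 1 {32}.
    Root 30: left subtree has 4 nodes {18, 16, 28, 17}, right has 1 {2}.
      Root 28: left subtree has 2 nodes {18, 16}, right has 1 {17}.
        Root 18: left subtree has 0 nodes { }, right has 1 {16}.

38 32 36 16 18 17 28 2 30 19 39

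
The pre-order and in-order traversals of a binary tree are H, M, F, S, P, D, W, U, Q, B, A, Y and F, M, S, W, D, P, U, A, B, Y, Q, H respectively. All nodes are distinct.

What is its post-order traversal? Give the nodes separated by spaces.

F W D A Y B Q U P S M H

The first element of pre-order is the root; it splits in-order into left and right subtrees.
Root H: left subtree has 11 nodes {F, M, S, W, D, P, U, A, B, Y, Q}, right has 0 { }.
  Root M: left subtree has 1 node {F}, right has 9 {S, W, D, P, U, A, B, Y, Q}.
    Root S: left subtree has 0 nodes { }, right has 8 {W, D, P, U, A, B, Y, Q}.
      Root P: left subtree has 2 nodes {W, D}, right has 5 {U, A, B, Y, Q}.
        Root D: left subtree has 1 node {W}, right has 0 { }.
        Root U: left subtree has 0 nodes { }, right has 4 {A, B, Y, Q}.
          Root Q: left subtree has 3 nodes {A, B, Y}, right has 0 { }.
            Root B: left subtree has 1 node {A}, right has 1 {Y}.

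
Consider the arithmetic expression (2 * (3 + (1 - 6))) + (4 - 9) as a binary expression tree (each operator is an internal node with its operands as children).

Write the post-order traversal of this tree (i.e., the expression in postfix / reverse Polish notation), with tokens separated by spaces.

2 3 1 6 - + * 4 9 - +

Post-order on an expression tree gives postfix notation: for each operator, emit left operand, right operand, then the operator.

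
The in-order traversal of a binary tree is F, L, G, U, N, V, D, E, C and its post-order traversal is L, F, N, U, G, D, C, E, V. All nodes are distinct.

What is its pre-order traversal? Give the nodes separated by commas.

The last element of post-order is the root; it splits in-order into left and right subtrees.
Root V: left subtree has 5 nodes {F, L, G, U, N}, right has 3 {D, E, C}.
  Root G: left subtree has 2 nodes {F, L}, right has 2 {U, N}.
    Root F: left subtree has 0 nodes { }, right has 1 {L}.
    Root U: left subtree has 0 nodes { }, right has 1 {N}.
  Root E: left subtree has 1 node {D}, right has 1 {C}.

V, G, F, L, U, N, E, D, C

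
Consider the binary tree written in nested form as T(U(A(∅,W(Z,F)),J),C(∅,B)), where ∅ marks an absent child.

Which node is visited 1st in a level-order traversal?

Level-order visits nodes level by level from the root, left to right within each level.
Level 0: T
Level 1: U, C
Level 2: A, J, B
Level 3: W
Level 4: Z, F
Full level-order sequence: T, U, C, A, J, B, W, Z, F.

T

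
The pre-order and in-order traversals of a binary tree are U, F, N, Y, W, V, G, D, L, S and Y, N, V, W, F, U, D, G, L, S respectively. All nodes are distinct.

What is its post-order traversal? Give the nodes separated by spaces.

The first element of pre-order is the root; it splits in-order into left and right subtrees.
Root U: left subtree has 5 nodes {Y, N, V, W, F}, right has 4 {D, G, L, S}.
  Root F: left subtree has 4 nodes {Y, N, V, W}, right has 0 { }.
    Root N: left subtree has 1 node {Y}, right has 2 {V, W}.
      Root W: left subtree has 1 node {V}, right has 0 { }.
  Root G: left subtree has 1 node {D}, right has 2 {L, S}.
    Root L: left subtree has 0 nodes { }, right has 1 {S}.

Y V W N F D S L G U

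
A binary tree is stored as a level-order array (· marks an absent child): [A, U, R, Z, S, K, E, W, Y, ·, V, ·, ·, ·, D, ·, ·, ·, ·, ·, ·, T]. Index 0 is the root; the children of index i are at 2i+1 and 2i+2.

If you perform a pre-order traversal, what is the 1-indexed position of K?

Pre-order visits the node, then its left subtree, then its right subtree.
Visit A.
At A: go left to U.
  Visit U.
  At U: go left to Z.
    Visit Z.
    At Z: go left to W.
      W is a leaf — visit W.
    At Z: go right to Y.
      Y is a leaf — visit Y.
  At U: go right to S.
    Visit S.
    At S: no left child.
    At S: go right to V.
      Visit V.
      At V: go left to T.
        T is a leaf — visit T.
      At V: no right child.
At A: go right to R.
  Visit R.
  At R: go left to K.
    K is a leaf — visit K.
  At R: go right to E.
    Visit E.
    At E: no left child.
    At E: go right to D.
      D is a leaf — visit D.
Full pre-order sequence: A, U, Z, W, Y, S, V, T, R, K, E, D.

10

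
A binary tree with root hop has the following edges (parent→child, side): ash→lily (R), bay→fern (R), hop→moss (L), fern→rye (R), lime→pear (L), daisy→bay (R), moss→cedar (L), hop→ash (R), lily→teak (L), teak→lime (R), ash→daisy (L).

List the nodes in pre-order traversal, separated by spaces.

Pre-order visits the node, then its left subtree, then its right subtree.
Visit hop.
At hop: go left to moss.
  Visit moss.
  At moss: go left to cedar.
    cedar is a leaf — visit cedar.
  At moss: no right child.
At hop: go right to ash.
  Visit ash.
  At ash: go left to daisy.
    Visit daisy.
    At daisy: no left child.
    At daisy: go right to bay.
      Visit bay.
      At bay: no left child.
      At bay: go right to fern.
        Visit fern.
        At fern: no left child.
        At fern: go right to rye.
          rye is a leaf — visit rye.
  At ash: go right to lily.
    Visit lily.
    At lily: go left to teak.
      Visit teak.
      At teak: no left child.
      At teak: go right to lime.
        Visit lime.
        At lime: go left to pear.
          pear is a leaf — visit pear.
        At lime: no right child.
    At lily: no right child.

hop moss cedar ash daisy bay fern rye lily teak lime pear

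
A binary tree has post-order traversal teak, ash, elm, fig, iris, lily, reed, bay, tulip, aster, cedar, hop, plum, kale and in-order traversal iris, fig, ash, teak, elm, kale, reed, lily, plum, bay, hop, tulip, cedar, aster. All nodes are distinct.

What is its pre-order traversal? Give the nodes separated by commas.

kale, iris, fig, elm, ash, teak, plum, reed, lily, hop, bay, cedar, tulip, aster

The last element of post-order is the root; it splits in-order into left and right subtrees.
Root kale: left subtree has 5 nodes {iris, fig, ash, teak, elm}, right has 8 {reed, lily, plum, bay, hop, tulip, cedar, aster}.
  Root iris: left subtree has 0 nodes { }, right has 4 {fig, ash, teak, elm}.
    Root fig: left subtree has 0 nodes { }, right has 3 {ash, teak, elm}.
      Root elm: left subtree has 2 nodes {ash, teak}, right has 0 { }.
        Root ash: left subtree has 0 nodes { }, right has 1 {teak}.
  Root plum: left subtree has 2 nodes {reed, lily}, right has 5 {bay, hop, tulip, cedar, aster}.
    Root reed: left subtree has 0 nodes { }, right has 1 {lily}.
    Root hop: left subtree has 1 node {bay}, right has 3 {tulip, cedar, aster}.
      Root cedar: left subtree has 1 node {tulip}, right has 1 {aster}.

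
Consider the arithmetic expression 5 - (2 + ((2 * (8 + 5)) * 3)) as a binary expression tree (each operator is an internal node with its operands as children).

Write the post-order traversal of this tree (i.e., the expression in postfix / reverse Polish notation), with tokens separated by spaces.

5 2 2 8 5 + * 3 * + -

Post-order on an expression tree gives postfix notation: for each operator, emit left operand, right operand, then the operator.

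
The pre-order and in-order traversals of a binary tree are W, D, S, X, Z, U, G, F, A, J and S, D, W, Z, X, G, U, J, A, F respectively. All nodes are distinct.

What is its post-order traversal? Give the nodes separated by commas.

S, D, Z, G, J, A, F, U, X, W

The first element of pre-order is the root; it splits in-order into left and right subtrees.
Root W: left subtree has 2 nodes {S, D}, right has 7 {Z, X, G, U, J, A, F}.
  Root D: left subtree has 1 node {S}, right has 0 { }.
  Root X: left subtree has 1 node {Z}, right has 5 {G, U, J, A, F}.
    Root U: left subtree has 1 node {G}, right has 3 {J, A, F}.
      Root F: left subtree has 2 nodes {J, A}, right has 0 { }.
        Root A: left subtree has 1 node {J}, right has 0 { }.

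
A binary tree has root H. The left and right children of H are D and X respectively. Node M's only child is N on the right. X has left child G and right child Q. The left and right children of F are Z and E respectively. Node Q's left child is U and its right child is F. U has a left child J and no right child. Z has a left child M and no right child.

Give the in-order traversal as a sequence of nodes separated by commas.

D, H, G, X, J, U, Q, M, N, Z, F, E

In-order visits the left subtree, then the node, then the right subtree.
At H: go left to D.
  D is a leaf — visit D.
Visit H.
At H: go right to X.
  At X: go left to G.
    G is a leaf — visit G.
  Visit X.
  At X: go right to Q.
    At Q: go left to U.
      At U: go left to J.
        J is a leaf — visit J.
      Visit U.
      At U: no right child.
    Visit Q.
    At Q: go right to F.
      At F: go left to Z.
        At Z: go left to M.
          At M: no left child.
          Visit M.
          At M: go right to N.
            N is a leaf — visit N.
        Visit Z.
        At Z: no right child.
      Visit F.
      At F: go right to E.
        E is a leaf — visit E.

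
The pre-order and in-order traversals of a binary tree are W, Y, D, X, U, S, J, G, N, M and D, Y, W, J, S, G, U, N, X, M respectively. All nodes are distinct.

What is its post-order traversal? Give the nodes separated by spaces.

The first element of pre-order is the root; it splits in-order into left and right subtrees.
Root W: left subtree has 2 nodes {D, Y}, right has 7 {J, S, G, U, N, X, M}.
  Root Y: left subtree has 1 node {D}, right has 0 { }.
  Root X: left subtree has 5 nodes {J, S, G, U, N}, right has 1 {M}.
    Root U: left subtree has 3 nodes {J, S, G}, right has 1 {N}.
      Root S: left subtree has 1 node {J}, right has 1 {G}.

D Y J G S N U M X W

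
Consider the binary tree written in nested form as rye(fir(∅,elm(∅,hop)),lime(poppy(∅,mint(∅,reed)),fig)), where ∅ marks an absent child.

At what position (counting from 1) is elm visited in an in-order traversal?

In-order visits the left subtree, then the node, then the right subtree.
At rye: go left to fir.
  At fir: no left child.
  Visit fir.
  At fir: go right to elm.
    At elm: no left child.
    Visit elm.
    At elm: go right to hop.
      hop is a leaf — visit hop.
Visit rye.
At rye: go right to lime.
  At lime: go left to poppy.
    At poppy: no left child.
    Visit poppy.
    At poppy: go right to mint.
      At mint: no left child.
      Visit mint.
      At mint: go right to reed.
        reed is a leaf — visit reed.
  Visit lime.
  At lime: go right to fig.
    fig is a leaf — visit fig.
Full in-order sequence: fir, elm, hop, rye, poppy, mint, reed, lime, fig.

2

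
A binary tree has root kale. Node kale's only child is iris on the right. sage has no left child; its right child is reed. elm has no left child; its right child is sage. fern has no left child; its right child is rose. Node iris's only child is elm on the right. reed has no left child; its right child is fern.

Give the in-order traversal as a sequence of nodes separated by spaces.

In-order visits the left subtree, then the node, then the right subtree.
At kale: no left child.
Visit kale.
At kale: go right to iris.
  At iris: no left child.
  Visit iris.
  At iris: go right to elm.
    At elm: no left child.
    Visit elm.
    At elm: go right to sage.
      At sage: no left child.
      Visit sage.
      At sage: go right to reed.
        At reed: no left child.
        Visit reed.
        At reed: go right to fern.
          At fern: no left child.
          Visit fern.
          At fern: go right to rose.
            rose is a leaf — visit rose.

kale iris elm sage reed fern rose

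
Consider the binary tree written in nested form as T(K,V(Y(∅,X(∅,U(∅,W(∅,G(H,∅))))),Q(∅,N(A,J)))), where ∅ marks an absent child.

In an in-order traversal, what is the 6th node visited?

In-order visits the left subtree, then the node, then the right subtree.
At T: go left to K.
  K is a leaf — visit K.
Visit T.
At T: go right to V.
  At V: go left to Y.
    At Y: no left child.
    Visit Y.
    At Y: go right to X.
      At X: no left child.
      Visit X.
      At X: go right to U.
        At U: no left child.
        Visit U.
        At U: go right to W.
          At W: no left child.
          Visit W.
          At W: go right to G.
            At G: go left to H.
              H is a leaf — visit H.
            Visit G.
            At G: no right child.
  Visit V.
  At V: go right to Q.
    At Q: no left child.
    Visit Q.
    At Q: go right to N.
      At N: go left to A.
        A is a leaf — visit A.
      Visit N.
      At N: go right to J.
        J is a leaf — visit J.
Full in-order sequence: K, T, Y, X, U, W, H, G, V, Q, A, N, J.

W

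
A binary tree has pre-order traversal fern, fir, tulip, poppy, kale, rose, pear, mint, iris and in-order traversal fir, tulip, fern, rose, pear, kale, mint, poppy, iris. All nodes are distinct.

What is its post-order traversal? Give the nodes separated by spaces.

tulip fir pear rose mint kale iris poppy fern

The first element of pre-order is the root; it splits in-order into left and right subtrees.
Root fern: left subtree has 2 nodes {fir, tulip}, right has 6 {rose, pear, kale, mint, poppy, iris}.
  Root fir: left subtree has 0 nodes { }, right has 1 {tulip}.
  Root poppy: left subtree has 4 nodes {rose, pear, kale, mint}, right has 1 {iris}.
    Root kale: left subtree has 2 nodes {rose, pear}, right has 1 {mint}.
      Root rose: left subtree has 0 nodes { }, right has 1 {pear}.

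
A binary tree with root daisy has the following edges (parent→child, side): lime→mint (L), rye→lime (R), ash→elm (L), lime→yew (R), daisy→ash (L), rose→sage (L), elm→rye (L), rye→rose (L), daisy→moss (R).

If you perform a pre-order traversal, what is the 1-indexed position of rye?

Pre-order visits the node, then its left subtree, then its right subtree.
Visit daisy.
At daisy: go left to ash.
  Visit ash.
  At ash: go left to elm.
    Visit elm.
    At elm: go left to rye.
      Visit rye.
      At rye: go left to rose.
        Visit rose.
        At rose: go left to sage.
          sage is a leaf — visit sage.
        At rose: no right child.
      At rye: go right to lime.
        Visit lime.
        At lime: go left to mint.
          mint is a leaf — visit mint.
        At lime: go right to yew.
          yew is a leaf — visit yew.
    At elm: no right child.
  At ash: no right child.
At daisy: go right to moss.
  moss is a leaf — visit moss.
Full pre-order sequence: daisy, ash, elm, rye, rose, sage, lime, mint, yew, moss.

4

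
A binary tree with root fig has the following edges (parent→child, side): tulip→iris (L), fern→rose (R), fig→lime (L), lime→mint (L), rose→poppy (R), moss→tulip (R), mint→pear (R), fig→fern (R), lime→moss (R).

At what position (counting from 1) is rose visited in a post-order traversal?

Post-order visits the left subtree, then the right subtree, then the node.
At fig: go left to lime.
  At lime: go left to mint.
    At mint: no left child.
    At mint: go right to pear.
      pear is a leaf — visit pear.
    Visit mint.
  At lime: go right to moss.
    At moss: no left child.
    At moss: go right to tulip.
      At tulip: go left to iris.
        iris is a leaf — visit iris.
      At tulip: no right child.
      Visit tulip.
    Visit moss.
  Visit lime.
At fig: go right to fern.
  At fern: no left child.
  At fern: go right to rose.
    At rose: no left child.
    At rose: go right to poppy.
      poppy is a leaf — visit poppy.
    Visit rose.
  Visit fern.
Visit fig.
Full post-order sequence: pear, mint, iris, tulip, moss, lime, poppy, rose, fern, fig.

8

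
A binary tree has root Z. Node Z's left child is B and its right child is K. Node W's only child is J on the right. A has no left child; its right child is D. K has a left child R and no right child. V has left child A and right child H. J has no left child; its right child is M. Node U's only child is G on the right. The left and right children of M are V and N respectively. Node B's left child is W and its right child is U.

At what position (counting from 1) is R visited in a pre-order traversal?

14

Pre-order visits the node, then its left subtree, then its right subtree.
Visit Z.
At Z: go left to B.
  Visit B.
  At B: go left to W.
    Visit W.
    At W: no left child.
    At W: go right to J.
      Visit J.
      At J: no left child.
      At J: go right to M.
        Visit M.
        At M: go left to V.
          Visit V.
          At V: go left to A.
            Visit A.
            At A: no left child.
            At A: go right to D.
              D is a leaf — visit D.
          At V: go right to H.
            H is a leaf — visit H.
        At M: go right to N.
          N is a leaf — visit N.
  At B: go right to U.
    Visit U.
    At U: no left child.
    At U: go right to G.
      G is a leaf — visit G.
At Z: go right to K.
  Visit K.
  At K: go left to R.
    R is a leaf — visit R.
  At K: no right child.
Full pre-order sequence: Z, B, W, J, M, V, A, D, H, N, U, G, K, R.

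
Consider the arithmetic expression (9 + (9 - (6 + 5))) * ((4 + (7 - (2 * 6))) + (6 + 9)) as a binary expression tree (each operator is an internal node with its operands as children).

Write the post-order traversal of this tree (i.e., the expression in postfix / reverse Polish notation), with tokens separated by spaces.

9 9 6 5 + - + 4 7 2 6 * - + 6 9 + + *

Post-order on an expression tree gives postfix notation: for each operator, emit left operand, right operand, then the operator.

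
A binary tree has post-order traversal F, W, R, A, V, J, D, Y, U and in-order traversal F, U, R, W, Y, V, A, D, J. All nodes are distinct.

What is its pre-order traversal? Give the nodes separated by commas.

U, F, Y, R, W, D, V, A, J

The last element of post-order is the root; it splits in-order into left and right subtrees.
Root U: left subtree has 1 node {F}, right has 7 {R, W, Y, V, A, D, J}.
  Root Y: left subtree has 2 nodes {R, W}, right has 4 {V, A, D, J}.
    Root R: left subtree has 0 nodes { }, right has 1 {W}.
    Root D: left subtree has 2 nodes {V, A}, right has 1 {J}.
      Root V: left subtree has 0 nodes { }, right has 1 {A}.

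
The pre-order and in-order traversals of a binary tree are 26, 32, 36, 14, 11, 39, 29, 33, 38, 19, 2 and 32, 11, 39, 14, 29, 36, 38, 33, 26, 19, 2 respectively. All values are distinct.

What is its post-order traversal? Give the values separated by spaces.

The first element of pre-order is the root; it splits in-order into left and right subtrees.
Root 26: left subtree has 8 nodes {32, 11, 39, 14, 29, 36, 38, 33}, right has 2 {19, 2}.
  Root 32: left subtree has 0 nodes { }, right has 7 {11, 39, 14, 29, 36, 38, 33}.
    Root 36: left subtree has 4 nodes {11, 39, 14, 29}, right has 2 {38, 33}.
      Root 14: left subtree has 2 nodes {11, 39}, right has 1 {29}.
        Root 11: left subtree has 0 nodes { }, right has 1 {39}.
      Root 33: left subtree has 1 node {38}, right has 0 { }.
  Root 19: left subtree has 0 nodes { }, right has 1 {2}.

39 11 29 14 38 33 36 32 2 19 26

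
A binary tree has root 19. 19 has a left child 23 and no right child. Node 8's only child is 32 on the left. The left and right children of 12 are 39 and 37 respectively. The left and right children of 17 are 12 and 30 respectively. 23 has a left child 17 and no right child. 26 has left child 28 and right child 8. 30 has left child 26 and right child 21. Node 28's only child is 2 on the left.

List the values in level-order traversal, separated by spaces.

Level-order visits nodes level by level from the root, left to right within each level.
Level 0: 19
Level 1: 23
Level 2: 17
Level 3: 12, 30
Level 4: 39, 37, 26, 21
Level 5: 28, 8
Level 6: 2, 32

19 23 17 12 30 39 37 26 21 28 8 2 32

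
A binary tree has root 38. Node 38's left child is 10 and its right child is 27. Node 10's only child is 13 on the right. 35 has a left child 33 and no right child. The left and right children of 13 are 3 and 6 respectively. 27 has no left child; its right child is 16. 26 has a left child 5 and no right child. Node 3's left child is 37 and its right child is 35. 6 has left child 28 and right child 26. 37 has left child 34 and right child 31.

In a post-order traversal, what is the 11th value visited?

13

Post-order visits the left subtree, then the right subtree, then the node.
At 38: go left to 10.
  At 10: no left child.
  At 10: go right to 13.
    At 13: go left to 3.
      At 3: go left to 37.
        At 37: go left to 34.
          34 is a leaf — visit 34.
        At 37: go right to 31.
          31 is a leaf — visit 31.
        Visit 37.
      At 3: go right to 35.
        At 35: go left to 33.
          33 is a leaf — visit 33.
        At 35: no right child.
        Visit 35.
      Visit 3.
    At 13: go right to 6.
      At 6: go left to 28.
        28 is a leaf — visit 28.
      At 6: go right to 26.
        At 26: go left to 5.
          5 is a leaf — visit 5.
        At 26: no right child.
        Visit 26.
      Visit 6.
    Visit 13.
  Visit 10.
At 38: go right to 27.
  At 27: no left child.
  At 27: go right to 16.
    16 is a leaf — visit 16.
  Visit 27.
Visit 38.
Full post-order sequence: 34, 31, 37, 33, 35, 3, 28, 5, 26, 6, 13, 10, 16, 27, 38.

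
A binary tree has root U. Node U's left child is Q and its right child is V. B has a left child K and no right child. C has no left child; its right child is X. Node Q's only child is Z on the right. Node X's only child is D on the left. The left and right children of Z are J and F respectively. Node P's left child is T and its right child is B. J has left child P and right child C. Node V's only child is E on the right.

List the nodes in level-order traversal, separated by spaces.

Level-order visits nodes level by level from the root, left to right within each level.
Level 0: U
Level 1: Q, V
Level 2: Z, E
Level 3: J, F
Level 4: P, C
Level 5: T, B, X
Level 6: K, D

U Q V Z E J F P C T B X K D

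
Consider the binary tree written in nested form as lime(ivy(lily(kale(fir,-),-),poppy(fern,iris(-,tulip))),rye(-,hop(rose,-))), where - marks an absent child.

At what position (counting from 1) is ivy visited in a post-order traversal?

Post-order visits the left subtree, then the right subtree, then the node.
At lime: go left to ivy.
  At ivy: go left to lily.
    At lily: go left to kale.
      At kale: go left to fir.
        fir is a leaf — visit fir.
      At kale: no right child.
      Visit kale.
    At lily: no right child.
    Visit lily.
  At ivy: go right to poppy.
    At poppy: go left to fern.
      fern is a leaf — visit fern.
    At poppy: go right to iris.
      At iris: no left child.
      At iris: go right to tulip.
        tulip is a leaf — visit tulip.
      Visit iris.
    Visit poppy.
  Visit ivy.
At lime: go right to rye.
  At rye: no left child.
  At rye: go right to hop.
    At hop: go left to rose.
      rose is a leaf — visit rose.
    At hop: no right child.
    Visit hop.
  Visit rye.
Visit lime.
Full post-order sequence: fir, kale, lily, fern, tulip, iris, poppy, ivy, rose, hop, rye, lime.

8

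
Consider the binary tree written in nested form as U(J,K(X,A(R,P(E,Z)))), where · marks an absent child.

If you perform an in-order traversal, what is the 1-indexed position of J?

In-order visits the left subtree, then the node, then the right subtree.
At U: go left to J.
  J is a leaf — visit J.
Visit U.
At U: go right to K.
  At K: go left to X.
    X is a leaf — visit X.
  Visit K.
  At K: go right to A.
    At A: go left to R.
      R is a leaf — visit R.
    Visit A.
    At A: go right to P.
      At P: go left to E.
        E is a leaf — visit E.
      Visit P.
      At P: go right to Z.
        Z is a leaf — visit Z.
Full in-order sequence: J, U, X, K, R, A, E, P, Z.

1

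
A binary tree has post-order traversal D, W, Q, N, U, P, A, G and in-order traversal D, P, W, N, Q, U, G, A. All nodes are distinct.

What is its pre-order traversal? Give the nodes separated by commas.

G, P, D, U, N, W, Q, A

The last element of post-order is the root; it splits in-order into left and right subtrees.
Root G: left subtree has 6 nodes {D, P, W, N, Q, U}, right has 1 {A}.
  Root P: left subtree has 1 node {D}, right has 4 {W, N, Q, U}.
    Root U: left subtree has 3 nodes {W, N, Q}, right has 0 { }.
      Root N: left subtree has 1 node {W}, right has 1 {Q}.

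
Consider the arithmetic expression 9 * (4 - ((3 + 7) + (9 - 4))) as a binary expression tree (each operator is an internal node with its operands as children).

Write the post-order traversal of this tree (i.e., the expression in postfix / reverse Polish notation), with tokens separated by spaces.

9 4 3 7 + 9 4 - + - *

Post-order on an expression tree gives postfix notation: for each operator, emit left operand, right operand, then the operator.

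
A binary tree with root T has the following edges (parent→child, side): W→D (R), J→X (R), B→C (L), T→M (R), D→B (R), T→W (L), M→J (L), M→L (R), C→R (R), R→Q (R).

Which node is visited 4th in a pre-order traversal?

B

Pre-order visits the node, then its left subtree, then its right subtree.
Visit T.
At T: go left to W.
  Visit W.
  At W: no left child.
  At W: go right to D.
    Visit D.
    At D: no left child.
    At D: go right to B.
      Visit B.
      At B: go left to C.
        Visit C.
        At C: no left child.
        At C: go right to R.
          Visit R.
          At R: no left child.
          At R: go right to Q.
            Q is a leaf — visit Q.
      At B: no right child.
At T: go right to M.
  Visit M.
  At M: go left to J.
    Visit J.
    At J: no left child.
    At J: go right to X.
      X is a leaf — visit X.
  At M: go right to L.
    L is a leaf — visit L.
Full pre-order sequence: T, W, D, B, C, R, Q, M, J, X, L.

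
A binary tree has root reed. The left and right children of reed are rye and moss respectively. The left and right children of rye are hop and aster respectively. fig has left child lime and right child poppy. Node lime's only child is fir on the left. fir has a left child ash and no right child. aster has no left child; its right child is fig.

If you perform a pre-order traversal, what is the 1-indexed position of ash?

8

Pre-order visits the node, then its left subtree, then its right subtree.
Visit reed.
At reed: go left to rye.
  Visit rye.
  At rye: go left to hop.
    hop is a leaf — visit hop.
  At rye: go right to aster.
    Visit aster.
    At aster: no left child.
    At aster: go right to fig.
      Visit fig.
      At fig: go left to lime.
        Visit lime.
        At lime: go left to fir.
          Visit fir.
          At fir: go left to ash.
            ash is a leaf — visit ash.
          At fir: no right child.
        At lime: no right child.
      At fig: go right to poppy.
        poppy is a leaf — visit poppy.
At reed: go right to moss.
  moss is a leaf — visit moss.
Full pre-order sequence: reed, rye, hop, aster, fig, lime, fir, ash, poppy, moss.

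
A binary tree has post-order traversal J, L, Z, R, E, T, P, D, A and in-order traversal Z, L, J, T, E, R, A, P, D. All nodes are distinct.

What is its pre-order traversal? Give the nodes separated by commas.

The last element of post-order is the root; it splits in-order into left and right subtrees.
Root A: left subtree has 6 nodes {Z, L, J, T, E, R}, right has 2 {P, D}.
  Root T: left subtree has 3 nodes {Z, L, J}, right has 2 {E, R}.
    Root Z: left subtree has 0 nodes { }, right has 2 {L, J}.
      Root L: left subtree has 0 nodes { }, right has 1 {J}.
    Root E: left subtree has 0 nodes { }, right has 1 {R}.
  Root D: left subtree has 1 node {P}, right has 0 { }.

A, T, Z, L, J, E, R, D, P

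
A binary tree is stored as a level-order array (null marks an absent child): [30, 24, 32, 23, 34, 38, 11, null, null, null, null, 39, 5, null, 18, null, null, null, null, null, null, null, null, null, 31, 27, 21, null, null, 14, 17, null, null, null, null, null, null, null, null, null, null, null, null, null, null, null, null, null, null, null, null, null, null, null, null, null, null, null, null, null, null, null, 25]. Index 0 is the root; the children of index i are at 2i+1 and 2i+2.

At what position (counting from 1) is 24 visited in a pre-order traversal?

2

Pre-order visits the node, then its left subtree, then its right subtree.
Visit 30.
At 30: go left to 24.
  Visit 24.
  At 24: go left to 23.
    23 is a leaf — visit 23.
  At 24: go right to 34.
    34 is a leaf — visit 34.
At 30: go right to 32.
  Visit 32.
  At 32: go left to 38.
    Visit 38.
    At 38: go left to 39.
      Visit 39.
      At 39: no left child.
      At 39: go right to 31.
        31 is a leaf — visit 31.
    At 38: go right to 5.
      Visit 5.
      At 5: go left to 27.
        27 is a leaf — visit 27.
      At 5: go right to 21.
        21 is a leaf — visit 21.
  At 32: go right to 11.
    Visit 11.
    At 11: no left child.
    At 11: go right to 18.
      Visit 18.
      At 18: go left to 14.
        14 is a leaf — visit 14.
      At 18: go right to 17.
        Visit 17.
        At 17: no left child.
        At 17: go right to 25.
          25 is a leaf — visit 25.
Full pre-order sequence: 30, 24, 23, 34, 32, 38, 39, 31, 5, 27, 21, 11, 18, 14, 17, 25.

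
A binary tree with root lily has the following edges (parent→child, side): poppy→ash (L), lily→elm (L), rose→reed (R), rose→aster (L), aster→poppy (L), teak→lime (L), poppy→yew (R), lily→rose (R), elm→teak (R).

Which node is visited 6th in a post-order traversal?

poppy

Post-order visits the left subtree, then the right subtree, then the node.
At lily: go left to elm.
  At elm: no left child.
  At elm: go right to teak.
    At teak: go left to lime.
      lime is a leaf — visit lime.
    At teak: no right child.
    Visit teak.
  Visit elm.
At lily: go right to rose.
  At rose: go left to aster.
    At aster: go left to poppy.
      At poppy: go left to ash.
        ash is a leaf — visit ash.
      At poppy: go right to yew.
        yew is a leaf — visit yew.
      Visit poppy.
    At aster: no right child.
    Visit aster.
  At rose: go right to reed.
    reed is a leaf — visit reed.
  Visit rose.
Visit lily.
Full post-order sequence: lime, teak, elm, ash, yew, poppy, aster, reed, rose, lily.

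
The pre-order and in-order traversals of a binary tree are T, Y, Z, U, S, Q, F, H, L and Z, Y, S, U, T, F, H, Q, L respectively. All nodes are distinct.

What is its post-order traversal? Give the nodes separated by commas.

The first element of pre-order is the root; it splits in-order into left and right subtrees.
Root T: left subtree has 4 nodes {Z, Y, S, U}, right has 4 {F, H, Q, L}.
  Root Y: left subtree has 1 node {Z}, right has 2 {S, U}.
    Root U: left subtree has 1 node {S}, right has 0 { }.
  Root Q: left subtree has 2 nodes {F, H}, right has 1 {L}.
    Root F: left subtree has 0 nodes { }, right has 1 {H}.

Z, S, U, Y, H, F, L, Q, T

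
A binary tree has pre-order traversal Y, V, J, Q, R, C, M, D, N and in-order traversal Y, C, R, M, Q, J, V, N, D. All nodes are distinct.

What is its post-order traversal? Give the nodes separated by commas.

The first element of pre-order is the root; it splits in-order into left and right subtrees.
Root Y: left subtree has 0 nodes { }, right has 8 {C, R, M, Q, J, V, N, D}.
  Root V: left subtree has 5 nodes {C, R, M, Q, J}, right has 2 {N, D}.
    Root J: left subtree has 4 nodes {C, R, M, Q}, right has 0 { }.
      Root Q: left subtree has 3 nodes {C, R, M}, right has 0 { }.
        Root R: left subtree has 1 node {C}, right has 1 {M}.
    Root D: left subtree has 1 node {N}, right has 0 { }.

C, M, R, Q, J, N, D, V, Y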